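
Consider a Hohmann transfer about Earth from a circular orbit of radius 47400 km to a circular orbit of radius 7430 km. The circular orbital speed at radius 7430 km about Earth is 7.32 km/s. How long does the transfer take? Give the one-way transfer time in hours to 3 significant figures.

t = 6.28 hours

From the circular-orbit relation v² = μ/r at r = 7430 km: μ = v²r = (7.32)² × 7430 = 3.98117×10^5 km³/s².
Semi-major axis of the transfer orbit: a_t = (47400 + 7430)/2 = 27415 km.
Half the transfer-orbit period gives t = π√(a_t³/μ) = 22600 s.
Converting: 22600 s ÷ 3600 s/hour = 6.28 hours.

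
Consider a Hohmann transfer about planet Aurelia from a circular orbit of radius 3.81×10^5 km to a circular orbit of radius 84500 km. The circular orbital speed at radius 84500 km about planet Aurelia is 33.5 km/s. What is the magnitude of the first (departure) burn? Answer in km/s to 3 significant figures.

From the circular-orbit relation v² = μ/r at r = 84500 km: μ = v²r = (33.5)² × 84500 = 9.48301×10^7 km³/s².
Transfer-ellipse semi-major axis a_t = (r₁ + r₂)/2 = (3.810×10^5 + 84500)/2 = 2.3275×10^5 km.
Circular speed at r = 3.810×10^5 km: v_c = √(μ/r) = 15.777 km/s.
Vis-viva on the transfer ellipse at r = 3.810×10^5 km gives v_t = √[μ(2/r − 1/a_t)] = 9.5059 km/s.
Δv₁ = |v_t − v_c| = |9.5059 − 15.777| = 6.271 km/s.

Δv₁ = 6.27 km/s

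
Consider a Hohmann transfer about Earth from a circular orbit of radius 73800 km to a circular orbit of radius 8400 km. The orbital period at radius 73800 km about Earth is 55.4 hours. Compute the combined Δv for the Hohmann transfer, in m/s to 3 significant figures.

From Kepler's third law T² = 4π²r³/μ at r = 73800 km, T = 55.4 hours = 55.4 × 3600 s = 1.9944×10^5 s: μ = 4π²r³/T² = 3.98937×10^5 km³/s².
The Hohmann ellipse has a_t = (r₁ + r₂)/2 = 41100 km.
Circular speed at r₁: v₁ = √(μ/r₁) = √(3.98937×10^5/73800) = 2.325 km/s.
On the transfer ellipse at r₁, vis-viva gives v_a = √[μ(2/r₁ − 1/a_t)] = 1.051 km/s.
First burn Δv₁ = |v_a − v₁| = 1.274 km/s.
At r₂, v₂ = √(μ/r₂) = 6.8915 km/s.
Transfer-orbit speed at r₂: v_p = √[μ(2/r₂ − 1/a_t)] = 9.2346 km/s.
Second burn Δv₂ = |v₂ − v_p| = 2.343 km/s.
Δv = Δv₁ + Δv₂ = 1.274 + 2.343 = 3.617 km/s.

Δv = 3620 m/s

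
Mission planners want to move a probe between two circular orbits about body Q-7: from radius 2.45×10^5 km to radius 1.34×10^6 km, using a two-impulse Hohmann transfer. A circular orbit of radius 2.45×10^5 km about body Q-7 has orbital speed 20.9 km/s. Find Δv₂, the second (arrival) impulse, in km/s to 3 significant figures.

From the circular-orbit relation v² = μ/r at r = 2.45×10^5 km: μ = v²r = (20.9)² × 2.45×10^5 = 1.07018×10^8 km³/s².
Semi-major axis of the transfer orbit: a_t = (2.450×10^5 + 1.340×10^6)/2 = 7.925×10^5 km.
On the circular orbit at r = 1.340×10^6 km, v_c = √(μ/r) = 8.937 km/s.
Vis-viva on the transfer ellipse at r = 1.340×10^6 km gives v_t = √[μ(2/r − 1/a_t)] = 4.969 km/s.
Δv₂ = |v_t − v_c| = |4.969 − 8.937| = 3.968 km/s.

Δv₂ = 3.97 km/s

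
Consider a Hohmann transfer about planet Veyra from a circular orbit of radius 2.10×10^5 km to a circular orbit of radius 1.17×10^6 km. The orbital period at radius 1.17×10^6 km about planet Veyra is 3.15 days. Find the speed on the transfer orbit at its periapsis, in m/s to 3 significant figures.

v = 83000 m/s

From Kepler's third law T² = 4π²r³/μ at r = 1.17×10^6 km, T = 3.15 days = 3.15 × 86400 s = 2.7216×10^5 s: μ = 4π²r³/T² = 8.53628×10^8 km³/s².
The Hohmann ellipse has a_t = (r₁ + r₂)/2 = 6.900×10^5 km.
At periapsis, r = 2.100×10^5 km.
Applying v² = μ(2/r − 1/a_t): v = 83.02 km/s.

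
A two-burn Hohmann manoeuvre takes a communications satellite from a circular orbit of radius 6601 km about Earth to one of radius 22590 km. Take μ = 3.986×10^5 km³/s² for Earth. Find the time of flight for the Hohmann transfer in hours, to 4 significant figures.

The Hohmann ellipse has a_t = (r₁ + r₂)/2 = 14595.5 km.
Transfer time t = π√(a_t³/μ) = π√((14595.5)³ / 3.986×10^5) = 8774 s.
Converting: 8774 s ÷ 3600 s/hour = 2.437 hours.

t = 2.437 hours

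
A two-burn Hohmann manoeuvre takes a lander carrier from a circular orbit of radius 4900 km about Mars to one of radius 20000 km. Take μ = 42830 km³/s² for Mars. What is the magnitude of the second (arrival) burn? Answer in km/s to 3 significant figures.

Δv₂ = 0.545 km/s

Semi-major axis of the transfer orbit: a_t = (4900 + 20000)/2 = 12450 km.
On the circular orbit at r = 20000 km, v_c = √(μ/r) = 1.4634 km/s.
Transfer-orbit speed at the same r (vis-viva, a = a_t): v_t = √[μ(2/r − 1/a_t)] = 0.91806 km/s.
Δv₂ = |v_t − v_c| = |0.91806 − 1.4634| = 0.5453 km/s.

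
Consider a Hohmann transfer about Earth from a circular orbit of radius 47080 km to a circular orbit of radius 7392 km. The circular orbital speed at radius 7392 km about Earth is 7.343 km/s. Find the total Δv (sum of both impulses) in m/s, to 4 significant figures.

From the circular-orbit relation v² = μ/r at r = 7392 km: μ = v²r = (7.343)² × 7392 = 3.98574×10^5 km³/s².
The Hohmann ellipse has a_t = (r₁ + r₂)/2 = 27236 km.
At r₁ the circular-orbit speed is v₁ = √(μ/r₁) = 2.910 km/s.
On the transfer ellipse at r₁, vis-viva gives v_a = √[μ(2/r₁ − 1/a_t)] = 1.516 km/s.
First burn Δv₁ = |v_a − v₁| = 1.394 km/s.
At r₂, v₂ = √(μ/r₂) = 7.343 km/s.
Transfer-orbit speed at r₂: v_p = √[μ(2/r₂ − 1/a_t)] = 9.654 km/s.
Second burn Δv₂ = |v₂ − v_p| = 2.311 km/s.
Δv = Δv₁ + Δv₂ = 1.394 + 2.311 = 3.705 km/s.

Δv = 3705 m/s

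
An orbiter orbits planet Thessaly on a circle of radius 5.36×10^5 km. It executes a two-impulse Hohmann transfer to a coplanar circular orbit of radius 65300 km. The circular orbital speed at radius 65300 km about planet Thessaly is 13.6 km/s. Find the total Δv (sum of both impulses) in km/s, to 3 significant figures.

Δv = 7.09 km/s

From the circular-orbit relation v² = μ/r at r = 65300 km: μ = v²r = (13.6)² × 65300 = 1.20779×10^7 km³/s².
Transfer-ellipse semi-major axis a_t = (r₁ + r₂)/2 = (5.360×10^5 + 65300)/2 = 3.0065×10^5 km.
At r₁ the circular-orbit speed is v₁ = √(μ/r₁) = 4.747 km/s.
Transfer-orbit speed at r₁ (v² = μ(2/r − 1/a)): v_a = √[μ(2/r₁ − 1/a_t)] = 2.212 km/s.
First burn Δv₁ = |v_a − v₁| = 2.535 km/s.
At r₂, v₂ = √(μ/r₂) = 13.600 km/s.
Transfer-orbit speed at r₂: v_p = √[μ(2/r₂ − 1/a_t)] = 18.159 km/s.
Second burn Δv₂ = |v₂ − v_p| = 4.559 km/s.
Total Δv = Δv₁ + Δv₂ = 7.094 km/s.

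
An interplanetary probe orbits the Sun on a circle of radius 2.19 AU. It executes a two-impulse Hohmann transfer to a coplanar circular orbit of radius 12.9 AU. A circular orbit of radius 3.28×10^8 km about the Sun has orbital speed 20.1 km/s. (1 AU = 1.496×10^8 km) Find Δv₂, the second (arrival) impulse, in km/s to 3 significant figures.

Δv₂ = 3.82 km/s

From the circular-orbit relation v² = μ/r at r = 3.28×10^8 km: μ = v²r = (20.1)² × 3.28×10^8 = 1.32515×10^11 km³/s².
In km: r₁ = 2.19 × 1.496×10^8 = 3.27624×10^8 km; r₂ = 12.9 × 1.496×10^8 = 1.92984×10^9 km.
Semi-major axis of the transfer orbit: a_t = (3.27624×10^8 + 1.92984×10^9)/2 = 1.128732×10^9 km.
On the circular orbit at r = 1.92984×10^9 km, v_c = √(μ/r) = 8.2865 km/s.
Transfer-orbit speed at the same r (vis-viva, a = a_t): v_t = √[μ(2/r − 1/a_t)] = 4.4644 km/s.
Δv₂ = |v_t − v_c| = |4.4644 − 8.2865| = 3.822 km/s.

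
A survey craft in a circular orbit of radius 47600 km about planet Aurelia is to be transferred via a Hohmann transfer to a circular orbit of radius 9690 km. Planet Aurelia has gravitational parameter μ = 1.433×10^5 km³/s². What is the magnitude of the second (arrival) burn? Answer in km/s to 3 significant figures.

Δv₂ = 1.11 km/s

The Hohmann ellipse has a_t = (r₁ + r₂)/2 = 28645 km.
On the circular orbit at r = 9690 km, v_c = √(μ/r) = 3.8456 km/s.
Transfer-orbit speed at the same r (vis-viva, a = a_t): v_t = √[μ(2/r − 1/a_t)] = 4.9572 km/s.
Δv₂ = |v_t − v_c| = |4.9572 − 3.8456| = 1.112 km/s.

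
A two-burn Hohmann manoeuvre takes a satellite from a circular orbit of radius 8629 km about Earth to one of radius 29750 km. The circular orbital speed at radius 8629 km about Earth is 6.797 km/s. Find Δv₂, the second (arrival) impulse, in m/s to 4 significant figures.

From the circular-orbit relation v² = μ/r at r = 8629 km: μ = v²r = (6.797)² × 8629 = 3.98653×10^5 km³/s².
The Hohmann ellipse has a_t = (r₁ + r₂)/2 = 19189.5 km.
On the circular orbit at r = 29750 km, v_c = √(μ/r) = 3.661 km/s.
Transfer-orbit speed at the same r (vis-viva, a = a_t): v_t = √[μ(2/r − 1/a_t)] = 2.455 km/s.
Δv₂ = |v_t − v_c| = |2.455 − 3.661| = 1.206 km/s.

Δv₂ = 1206 m/s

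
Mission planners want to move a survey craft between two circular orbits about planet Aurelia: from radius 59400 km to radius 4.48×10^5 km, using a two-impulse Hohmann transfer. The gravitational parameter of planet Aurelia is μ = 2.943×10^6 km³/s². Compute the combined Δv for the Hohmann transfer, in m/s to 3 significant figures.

Δv = 3640 m/s

Transfer-ellipse semi-major axis a_t = (r₁ + r₂)/2 = (59400 + 4.480×10^5)/2 = 2.537×10^5 km.
Circular speed at r₁: v₁ = √(μ/r₁) = √(2.943×10^6/59400) = 7.039 km/s.
On the transfer ellipse at r₁, v² = μ(2/r − 1/a) gives v_p = √[μ(2/r₁ − 1/a_t)] = 9.354 km/s.
First burn Δv₁ = |v_p − v₁| = 2.315 km/s.
Circular speed at r₂: v₂ = √(μ/r₂) = 2.563 km/s.
Transfer-orbit speed at r₂: v_a = √[μ(2/r₂ − 1/a_t)] = 1.240 km/s.
Second burn Δv₂ = |v₂ − v_a| = 1.323 km/s.
Δv = Δv₁ + Δv₂ = 2.315 + 1.323 = 3.638 km/s.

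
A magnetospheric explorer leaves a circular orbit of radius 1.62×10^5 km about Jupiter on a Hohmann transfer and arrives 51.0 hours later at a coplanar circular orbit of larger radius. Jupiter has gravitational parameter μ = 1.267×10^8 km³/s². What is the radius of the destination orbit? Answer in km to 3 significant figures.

r₂ = 1.35×10^6 km

Transfer time t = 51.0 hours = 1.836×10^5 s, and t = π√(a_t³/μ).
So a_t = (μ t²/π²)^(1/3) = (1.267×10^8 × (1.836×10^5)² / π²)^(1/3) = 7.5638×10^5 km.
Since a_t = (r₁ + r₂)/2, r₂ = 2a_t − r₁ = 2×7.5638×10^5 − 1.620×10^5 = 1.35076×10^6 km.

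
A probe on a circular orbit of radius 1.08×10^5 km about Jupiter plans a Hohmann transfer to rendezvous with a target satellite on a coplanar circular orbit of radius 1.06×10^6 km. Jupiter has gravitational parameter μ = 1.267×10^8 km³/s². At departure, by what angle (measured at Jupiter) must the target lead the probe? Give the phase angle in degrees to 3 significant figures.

Semi-major axis of the transfer orbit: a_t = (1.080×10^5 + 1.060×10^6)/2 = 5.840×10^5 km.
Transfer time t = π√(a_t³/μ) = 1.2456×10^5 s.
The target's mean motion on its circular orbit is ω₂ = √(μ/r₂³) = 1.0314×10^-5 rad/s.
Angle swept by the target during transfer: ω₂·t = 1.2847 rad = 73.61°.
The probe traverses 180° on the transfer ellipse, so the target must lead by 180° − 73.61° = 106°.

φ = 106°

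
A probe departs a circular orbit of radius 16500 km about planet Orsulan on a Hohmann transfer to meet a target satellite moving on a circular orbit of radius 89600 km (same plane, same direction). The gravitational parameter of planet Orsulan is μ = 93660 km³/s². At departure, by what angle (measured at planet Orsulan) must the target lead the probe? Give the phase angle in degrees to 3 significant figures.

φ = 98.0°

The Hohmann ellipse has a_t = (r₁ + r₂)/2 = 53050 km.
The half-period of the transfer ellipse is t = π√(a_t³/μ) = 1.254298×10^5 s.
Target angular speed ω₂ = √(μ/r₂³) = 1.141077×10^-5 rad/s.
Angle swept by the target during transfer: ω₂·t = 1.43125 rad = 82.00°.
Arrival is 180° from departure on the ellipse, so φ = 180° − 82.00° = 98.0°.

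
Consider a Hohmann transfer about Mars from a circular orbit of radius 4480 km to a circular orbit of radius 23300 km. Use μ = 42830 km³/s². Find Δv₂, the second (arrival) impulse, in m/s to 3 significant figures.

Δv₂ = 586 m/s

The Hohmann ellipse has a_t = (r₁ + r₂)/2 = 13890 km.
On the circular orbit at r = 23300 km, v_c = √(μ/r) = 1.3558 km/s.
Transfer-orbit speed at the same r (vis-viva, a = a_t): v_t = √[μ(2/r − 1/a_t)] = 0.76999 km/s.
Δv₂ = |v_t − v_c| = |0.76999 − 1.3558| = 0.5858 km/s.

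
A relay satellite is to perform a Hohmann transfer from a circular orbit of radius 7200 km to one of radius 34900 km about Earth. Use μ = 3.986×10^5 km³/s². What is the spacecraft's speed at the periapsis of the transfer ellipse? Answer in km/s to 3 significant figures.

Transfer-ellipse semi-major axis a_t = (r₁ + r₂)/2 = (7200 + 34900)/2 = 21050 km.
The periapsis of the transfer ellipse is at r = 7200 km.
Applying v² = μ(2/r − 1/a_t): v = 9.581 km/s.

v = 9.58 km/s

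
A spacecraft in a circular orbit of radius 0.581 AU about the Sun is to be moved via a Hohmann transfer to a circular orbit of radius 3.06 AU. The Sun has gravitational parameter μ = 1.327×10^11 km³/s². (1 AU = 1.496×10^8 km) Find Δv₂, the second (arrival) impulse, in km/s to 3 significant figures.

Δv₂ = 7.41 km/s

In km: r₁ = 0.581 × 1.496×10^8 = 8.69176×10^7 km; r₂ = 3.06 × 1.496×10^8 = 4.57776×10^8 km.
Semi-major axis of the transfer orbit: a_t = (8.69176×10^7 + 4.57776×10^8)/2 = 2.723468×10^8 km.
Circular speed at r = 4.57776×10^8 km: v_c = √(μ/r) = 17.02586 km/s.
Vis-viva on the transfer ellipse at r = 4.57776×10^8 km gives v_t = √[μ(2/r − 1/a_t)] = 9.618374 km/s.
Δv₂ = |v_t − v_c| = |9.618374 − 17.02586| = 7.407 km/s.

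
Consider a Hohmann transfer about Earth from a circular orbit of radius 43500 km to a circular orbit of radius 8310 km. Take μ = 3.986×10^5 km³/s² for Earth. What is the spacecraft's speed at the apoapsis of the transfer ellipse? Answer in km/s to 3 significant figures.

v = 1.71 km/s

Transfer-ellipse semi-major axis a_t = (r₁ + r₂)/2 = (43500 + 8310)/2 = 25905 km.
The apoapsis of the transfer ellipse is at r = 43500 km.
Vis-viva: v = √[μ(2/r − 1/a_t)] = √[3.986×10^5 × (2/43500 − 1/25905)] = 1.714 km/s.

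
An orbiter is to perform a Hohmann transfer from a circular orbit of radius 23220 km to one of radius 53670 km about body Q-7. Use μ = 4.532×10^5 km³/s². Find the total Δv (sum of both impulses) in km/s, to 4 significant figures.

Δv = 1.450 km/s

The Hohmann ellipse has a_t = (r₁ + r₂)/2 = 38445 km.
At r₁ the circular-orbit speed is v₁ = √(μ/r₁) = 4.41788 km/s.
On the transfer ellipse at r₁, vis-viva gives v_p = √[μ(2/r₁ − 1/a_t)] = 5.21987 km/s.
First burn Δv₁ = |v_p − v₁| = 0.80199 km/s.
Circular speed at r₂: v₂ = √(μ/r₂) = 2.90589 km/s.
Transfer-orbit speed at r₂: v_a = √[μ(2/r₂ − 1/a_t)] = 2.25835 km/s.
Second burn Δv₂ = |v₂ − v_a| = 0.64754 km/s.
Δv = Δv₁ + Δv₂ = 0.80199 + 0.64754 = 1.450 km/s.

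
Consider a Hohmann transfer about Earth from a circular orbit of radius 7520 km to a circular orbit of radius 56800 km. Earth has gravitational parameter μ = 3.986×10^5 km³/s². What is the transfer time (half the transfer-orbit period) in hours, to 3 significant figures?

Transfer-ellipse semi-major axis a_t = (r₁ + r₂)/2 = (7520 + 56800)/2 = 32160 km.
Transfer time t = π√(a_t³/μ) = π√((32160)³ / 3.986×10^5) = 28700 s.
Converting: 28700 s ÷ 3600 s/hour = 7.97 hours.

t = 7.97 hours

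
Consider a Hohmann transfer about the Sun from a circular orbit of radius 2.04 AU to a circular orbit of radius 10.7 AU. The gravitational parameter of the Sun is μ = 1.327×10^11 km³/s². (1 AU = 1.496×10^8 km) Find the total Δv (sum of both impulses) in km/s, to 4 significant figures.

In km: r₁ = 2.04 × 1.496×10^8 = 3.05184×10^8 km; r₂ = 10.7 × 1.496×10^8 = 1.60072×10^9 km.
Semi-major axis of the transfer orbit: a_t = (3.05184×10^8 + 1.60072×10^9)/2 = 9.52952×10^8 km.
At r₁ the circular-orbit speed is v₁ = √(μ/r₁) = 20.8523 km/s.
Transfer-orbit speed at r₁ (vis-viva): v_p = √[μ(2/r₁ − 1/a_t)] = 27.0257 km/s.
First burn Δv₁ = |v_p − v₁| = 6.1734 km/s.
Circular speed at r₂: v₂ = √(μ/r₂) = 9.1050 km/s.
Transfer-orbit speed at r₂: v_a = √[μ(2/r₂ − 1/a_t)] = 5.1526 km/s.
Second burn Δv₂ = |v₂ − v_a| = 3.9524 km/s.
Total Δv = Δv₁ + Δv₂ = 10.13 km/s.

Δv = 10.13 km/s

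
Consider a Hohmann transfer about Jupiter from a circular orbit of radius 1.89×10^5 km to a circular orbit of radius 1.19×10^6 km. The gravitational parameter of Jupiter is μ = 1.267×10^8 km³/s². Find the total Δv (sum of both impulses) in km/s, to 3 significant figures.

Δv = 13.0 km/s

The Hohmann ellipse has a_t = (r₁ + r₂)/2 = 6.895×10^5 km.
Circular speed at r₁: v₁ = √(μ/r₁) = √(1.267×10^8/1.890×10^5) = 25.8915 km/s.
On the transfer ellipse at r₁, v² = μ(2/r − 1/a) gives v_p = √[μ(2/r₁ − 1/a_t)] = 34.0145 km/s.
First burn Δv₁ = |v_p − v₁| = 8.123 km/s.
Circular speed at r₂: v₂ = √(μ/r₂) = 10.318 km/s.
Transfer-orbit speed at r₂: v_a = √[μ(2/r₂ − 1/a_t)] = 5.4023 km/s.
Second burn Δv₂ = |v₂ − v_a| = 4.916 km/s.
Δv = Δv₁ + Δv₂ = 8.123 + 4.916 = 13.04 km/s.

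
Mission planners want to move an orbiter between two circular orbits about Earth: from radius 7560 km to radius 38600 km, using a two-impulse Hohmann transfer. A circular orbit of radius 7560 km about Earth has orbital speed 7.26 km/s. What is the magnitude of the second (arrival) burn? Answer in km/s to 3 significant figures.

From the circular-orbit relation v² = μ/r at r = 7560 km: μ = v²r = (7.26)² × 7560 = 3.98469×10^5 km³/s².
Transfer-ellipse semi-major axis a_t = (r₁ + r₂)/2 = (7560 + 38600)/2 = 23080 km.
On the circular orbit at r = 38600 km, v_c = √(μ/r) = 3.213 km/s.
Vis-viva on the transfer ellipse at r = 38600 km gives v_t = √[μ(2/r − 1/a_t)] = 1.839 km/s.
Δv₂ = |v_t − v_c| = |1.839 − 3.213| = 1.374 km/s.

Δv₂ = 1.37 km/s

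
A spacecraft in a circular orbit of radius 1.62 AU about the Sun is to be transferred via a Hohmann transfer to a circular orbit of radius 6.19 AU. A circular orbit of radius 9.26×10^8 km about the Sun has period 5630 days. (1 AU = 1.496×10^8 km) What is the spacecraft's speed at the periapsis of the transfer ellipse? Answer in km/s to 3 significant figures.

From Kepler's third law T² = 4π²r³/μ at r = 9.26×10^8 km, T = 5630 days = 5630 × 86400 s = 4.86432×10^8 s: μ = 4π²r³/T² = 1.32479×10^11 km³/s².
In km: r₁ = 1.62 × 1.496×10^8 = 2.42352×10^8 km; r₂ = 6.19 × 1.496×10^8 = 9.26024×10^8 km.
The Hohmann ellipse has a_t = (r₁ + r₂)/2 = 5.84188×10^8 km.
At periapsis, r = 2.42352×10^8 km.
Vis-viva: v = √[μ(2/r − 1/a_t)] = √[1.32479×10^11 × (2/2.42352×10^8 − 1/5.84188×10^8)] = 29.44 km/s.

v = 29.4 km/s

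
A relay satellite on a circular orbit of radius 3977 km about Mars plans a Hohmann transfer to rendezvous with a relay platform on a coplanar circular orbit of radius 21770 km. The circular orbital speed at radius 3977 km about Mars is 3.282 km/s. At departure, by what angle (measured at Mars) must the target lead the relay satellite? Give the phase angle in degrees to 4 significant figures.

From the circular-orbit relation v² = μ/r at r = 3977 km: μ = v²r = (3.282)² × 3977 = 42838.4 km³/s².
Semi-major axis of the transfer orbit: a_t = (3977 + 21770)/2 = 12873.5 km.
Transfer time t = π√(a_t³/μ) = 22170 s.
Target angular speed ω₂ = √(μ/r₂³) = 6.444×10^-5 rad/s.
Angle swept by the target during transfer: ω₂·t = 1.4286 rad = 81.85°.
Arrival is 180° from departure on the ellipse, so φ = 180° − 81.85° = 98.15°.

φ = 98.15°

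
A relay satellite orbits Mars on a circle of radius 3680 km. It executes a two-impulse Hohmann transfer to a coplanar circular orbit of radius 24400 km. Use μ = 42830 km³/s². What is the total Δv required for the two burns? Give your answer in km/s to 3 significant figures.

Transfer-ellipse semi-major axis a_t = (r₁ + r₂)/2 = (3680 + 24400)/2 = 14040 km.
Circular speed at r₁: v₁ = √(μ/r₁) = √(42830/3680) = 3.4115 km/s.
On the transfer ellipse at r₁, v² = μ(2/r − 1/a) gives v_p = √[μ(2/r₁ − 1/a_t)] = 4.4974 km/s.
First burn Δv₁ = |v_p − v₁| = 1.0859 km/s.
Circular speed at r₂: v₂ = √(μ/r₂) = 1.32489 km/s.
Transfer-orbit speed at r₂: v_a = √[μ(2/r₂ − 1/a_t)] = 0.678296 km/s.
Second burn Δv₂ = |v₂ − v_a| = 0.64659 km/s.
Total Δv = Δv₁ + Δv₂ = 1.732 km/s.

Δv = 1.73 km/s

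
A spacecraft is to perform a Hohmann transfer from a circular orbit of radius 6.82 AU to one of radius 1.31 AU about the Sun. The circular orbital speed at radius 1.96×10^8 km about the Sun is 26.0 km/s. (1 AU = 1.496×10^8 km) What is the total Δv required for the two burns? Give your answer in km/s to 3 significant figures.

From the circular-orbit relation v² = μ/r at r = 1.96×10^8 km: μ = v²r = (26.0)² × 1.96×10^8 = 1.32496×10^11 km³/s².
In km: r₁ = 6.82 × 1.496×10^8 = 1.020272×10^9 km; r₂ = 1.31 × 1.496×10^8 = 1.95976×10^8 km.
The Hohmann ellipse has a_t = (r₁ + r₂)/2 = 6.08124×10^8 km.
At r₁ the circular-orbit speed is v₁ = √(μ/r₁) = 11.3958 km/s.
On the transfer ellipse at r₁, vis-viva equation gives v_a = √[μ(2/r₁ − 1/a_t)] = 6.46917 km/s.
First burn Δv₁ = |v_a − v₁| = 4.9266 km/s.
At r₂, v₂ = √(μ/r₂) = 26.0016 km/s.
Transfer-orbit speed at r₂: v_p = √[μ(2/r₂ − 1/a_t)] = 33.6792 km/s.
Second burn Δv₂ = |v₂ − v_p| = 7.6776 km/s.
Total Δv = Δv₁ + Δv₂ = 12.60 km/s.

Δv = 12.6 km/s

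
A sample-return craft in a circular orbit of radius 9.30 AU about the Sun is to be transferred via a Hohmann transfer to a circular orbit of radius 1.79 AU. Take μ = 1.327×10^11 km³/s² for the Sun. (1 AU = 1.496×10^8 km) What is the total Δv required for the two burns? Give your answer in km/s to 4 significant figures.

In km: r₁ = 9.30 × 1.496×10^8 = 1.39128×10^9 km; r₂ = 1.79 × 1.496×10^8 = 2.67784×10^8 km.
Transfer-ellipse semi-major axis a_t = (r₁ + r₂)/2 = (1.39128×10^9 + 2.67784×10^8)/2 = 8.29532×10^8 km.
At r₁ the circular-orbit speed is v₁ = √(μ/r₁) = 9.7663 km/s.
On the transfer ellipse at r₁, vis-viva gives v_a = √[μ(2/r₁ − 1/a_t)] = 5.5489 km/s.
First burn Δv₁ = |v_a − v₁| = 4.2174 km/s.
At r₂, v₂ = √(μ/r₂) = 22.2609 km/s.
Transfer-orbit speed at r₂: v_p = √[μ(2/r₂ − 1/a_t)] = 28.8293 km/s.
Second burn Δv₂ = |v₂ − v_p| = 6.5684 km/s.
Δv = Δv₁ + Δv₂ = 4.2174 + 6.5684 = 10.79 km/s.

Δv = 10.79 km/s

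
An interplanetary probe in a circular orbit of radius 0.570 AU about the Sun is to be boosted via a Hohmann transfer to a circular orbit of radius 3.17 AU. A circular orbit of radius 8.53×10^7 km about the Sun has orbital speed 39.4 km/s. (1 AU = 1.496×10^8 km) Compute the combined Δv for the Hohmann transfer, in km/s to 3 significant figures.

From the circular-orbit relation v² = μ/r at r = 8.53×10^7 km: μ = v²r = (39.4)² × 8.53×10^7 = 1.32416×10^11 km³/s².
In km: r₁ = 0.570 × 1.496×10^8 = 8.5272×10^7 km; r₂ = 3.17 × 1.496×10^8 = 4.74232×10^8 km.
Semi-major axis of the transfer orbit: a_t = (8.5272×10^7 + 4.74232×10^8)/2 = 2.79752×10^8 km.
Circular speed at r₁: v₁ = √(μ/r₁) = √(1.32416×10^11/8.5272×10^7) = 39.41 km/s.
Transfer-orbit speed at r₁ (vis-viva equation): v_p = √[μ(2/r₁ − 1/a_t)] = 51.31 km/s.
First burn Δv₁ = |v_p − v₁| = 11.90 km/s.
At r₂, v₂ = √(μ/r₂) = 16.71 km/s.
Transfer-orbit speed at r₂: v_a = √[μ(2/r₂ − 1/a_t)] = 9.226 km/s.
Second burn Δv₂ = |v₂ − v_a| = 7.484 km/s.
Total Δv = Δv₁ + Δv₂ = 19.38 km/s.

Δv = 19.4 km/s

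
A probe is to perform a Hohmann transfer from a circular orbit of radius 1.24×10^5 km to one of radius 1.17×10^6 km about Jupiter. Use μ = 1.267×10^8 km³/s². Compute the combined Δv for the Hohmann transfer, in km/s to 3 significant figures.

Δv = 16.9 km/s

Semi-major axis of the transfer orbit: a_t = (1.240×10^5 + 1.170×10^6)/2 = 6.470×10^5 km.
Circular speed at r₁: v₁ = √(μ/r₁) = √(1.267×10^8/1.240×10^5) = 31.97 km/s.
On the transfer ellipse at r₁, vis-viva gives v_p = √[μ(2/r₁ − 1/a_t)] = 42.99 km/s.
First burn Δv₁ = |v_p − v₁| = 11.02 km/s.
At r₂, v₂ = √(μ/r₂) = 10.4063 km/s.
Transfer-orbit speed at r₂: v_a = √[μ(2/r₂ − 1/a_t)] = 4.55569 km/s.
Second burn Δv₂ = |v₂ − v_a| = 5.851 km/s.
Total Δv = Δv₁ + Δv₂ = 16.87 km/s.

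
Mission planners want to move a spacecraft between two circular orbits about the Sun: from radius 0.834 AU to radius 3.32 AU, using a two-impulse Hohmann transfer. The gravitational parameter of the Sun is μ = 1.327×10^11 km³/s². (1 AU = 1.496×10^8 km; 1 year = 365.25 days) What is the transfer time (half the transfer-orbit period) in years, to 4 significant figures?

t = 1.497 years

In km: r₁ = 0.834 × 1.496×10^8 = 1.247664×10^8 km; r₂ = 3.32 × 1.496×10^8 = 4.96672×10^8 km.
The Hohmann ellipse has a_t = (r₁ + r₂)/2 = 3.107192×10^8 km.
Half the transfer-orbit period gives t = π√(a_t³/μ) = 4.724×10^7 s.
Converting: 4.724×10^7 s ÷ 3.15576×10^7 s/year (365.25 × 86400) = 1.497 years.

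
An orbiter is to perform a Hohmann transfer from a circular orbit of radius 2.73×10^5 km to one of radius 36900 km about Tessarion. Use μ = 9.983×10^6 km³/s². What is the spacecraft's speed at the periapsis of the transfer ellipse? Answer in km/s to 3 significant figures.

v = 21.8 km/s

Transfer-ellipse semi-major axis a_t = (r₁ + r₂)/2 = (2.730×10^5 + 36900)/2 = 1.5495×10^5 km.
At periapsis, r = 36900 km.
From the vis-viva equation, v = √[μ(2/r − 1/a_t)] = 21.83 km/s.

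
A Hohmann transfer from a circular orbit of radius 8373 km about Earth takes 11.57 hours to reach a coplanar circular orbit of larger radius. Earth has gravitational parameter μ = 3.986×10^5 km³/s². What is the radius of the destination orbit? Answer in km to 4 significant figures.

r₂ = 74080 km

Transfer time t = 11.57 hours = 41652 s, and t = π√(a_t³/μ).
So a_t = (μ t²/π²)^(1/3) = (3.986×10^5 × (41652)² / π²)^(1/3) = 41226 km.
Since a_t = (r₁ + r₂)/2, r₂ = 2a_t − r₁ = 2×41226 − 8373 = 74079 km.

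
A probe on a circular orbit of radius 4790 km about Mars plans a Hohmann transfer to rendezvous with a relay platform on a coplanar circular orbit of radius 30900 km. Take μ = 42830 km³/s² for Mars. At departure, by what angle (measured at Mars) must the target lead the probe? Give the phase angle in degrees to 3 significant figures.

φ = 101°

The Hohmann ellipse has a_t = (r₁ + r₂)/2 = 17845 km.
Transfer time t = π√(a_t³/μ) = 36190 s.
Target angular speed ω₂ = √(μ/r₂³) = 3.810×10^-5 rad/s.
Angle swept by the target during transfer: ω₂·t = 1.3788 rad = 79.00°.
Arrival is 180° from departure on the ellipse, so φ = 180° − 79.00° = 101°.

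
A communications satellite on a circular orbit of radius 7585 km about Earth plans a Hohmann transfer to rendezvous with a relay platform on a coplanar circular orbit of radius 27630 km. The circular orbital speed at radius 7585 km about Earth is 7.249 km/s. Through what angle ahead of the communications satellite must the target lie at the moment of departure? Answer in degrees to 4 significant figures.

φ = 88.43°

From the circular-orbit relation v² = μ/r at r = 7585 km: μ = v²r = (7.249)² × 7585 = 3.98577×10^5 km³/s².
The Hohmann ellipse has a_t = (r₁ + r₂)/2 = 17607.5 km.
Transfer time t = π√(a_t³/μ) = 11626.3 s.
The target's mean motion on its circular orbit is ω₂ = √(μ/r₂³) = 1.37463×10^-4 rad/s.
Angle swept by the target during transfer: ω₂·t = 1.5982 rad = 91.57°.
Arrival is 180° from departure on the ellipse, so φ = 180° − 91.57° = 88.43°.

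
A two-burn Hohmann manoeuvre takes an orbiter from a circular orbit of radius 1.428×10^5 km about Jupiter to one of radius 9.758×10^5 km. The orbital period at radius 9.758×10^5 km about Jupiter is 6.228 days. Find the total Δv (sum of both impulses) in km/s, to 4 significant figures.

From Kepler's third law T² = 4π²r³/μ at r = 9.758×10^5 km, T = 6.228 days = 6.228 × 86400 s = 5.380992×10^5 s: μ = 4π²r³/T² = 1.26683×10^8 km³/s².
Transfer-ellipse semi-major axis a_t = (r₁ + r₂)/2 = (1.428×10^5 + 9.758×10^5)/2 = 5.593×10^5 km.
Circular speed at r₁: v₁ = √(μ/r₁) = √(1.26683×10^8/1.428×10^5) = 29.785 km/s.
On the transfer ellipse at r₁, vis-viva gives v_p = √[μ(2/r₁ − 1/a_t)] = 39.342 km/s.
First burn Δv₁ = |v_p − v₁| = 9.557 km/s.
Circular speed at r₂: v₂ = √(μ/r₂) = 11.394 km/s.
Transfer-orbit speed at r₂: v_a = √[μ(2/r₂ − 1/a_t)] = 5.7573 km/s.
Second burn Δv₂ = |v₂ − v_a| = 5.637 km/s.
Δv = Δv₁ + Δv₂ = 9.557 + 5.637 = 15.19 km/s.

Δv = 15.19 km/s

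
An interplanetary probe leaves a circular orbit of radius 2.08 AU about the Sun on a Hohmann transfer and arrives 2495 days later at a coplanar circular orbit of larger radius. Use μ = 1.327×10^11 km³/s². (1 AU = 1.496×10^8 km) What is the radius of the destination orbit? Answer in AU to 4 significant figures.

r₂ = 9.349 AU

In km: r₁ = 2.08 × 1.496×10^8 = 3.11168×10^8 km.
Transfer time t = 2495 days = 2.15568×10^8 s, and t = π√(a_t³/μ).
So a_t = (μ t²/π²)^(1/3) = (1.327×10^11 × (2.15568×10^8)² / π²)^(1/3) = 8.5490×10^8 km.
Since a_t = (r₁ + r₂)/2, r₂ = 2a_t − r₁ = 2×8.5490×10^8 − 3.11168×10^8 = 1.398632×10^9 km.
In AU: r₂ = 1.398632×10^9 / 1.496×10^8 = 9.349 AU.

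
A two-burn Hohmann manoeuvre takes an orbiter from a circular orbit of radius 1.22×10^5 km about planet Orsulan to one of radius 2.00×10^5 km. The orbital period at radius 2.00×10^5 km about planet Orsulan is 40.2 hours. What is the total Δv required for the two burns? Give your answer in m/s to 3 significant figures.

From Kepler's third law T² = 4π²r³/μ at r = 2.00×10^5 km, T = 40.2 hours = 40.2 × 3600 s = 1.4472×10^5 s: μ = 4π²r³/T² = 1.50797×10^7 km³/s².
Semi-major axis of the transfer orbit: a_t = (1.220×10^5 + 2.000×10^5)/2 = 1.610×10^5 km.
Circular speed at r₁: v₁ = √(μ/r₁) = √(1.50797×10^7/1.220×10^5) = 11.1177 km/s.
Transfer-orbit speed at r₁ (vis-viva): v_p = √[μ(2/r₁ − 1/a_t)] = 12.3913 km/s.
First burn Δv₁ = |v_p − v₁| = 1.2736 km/s.
Circular speed at r₂: v₂ = √(μ/r₂) = 8.6832 km/s.
Transfer-orbit speed at r₂: v_a = √[μ(2/r₂ − 1/a_t)] = 7.5587 km/s.
Second burn Δv₂ = |v₂ − v_a| = 1.1245 km/s.
Δv = Δv₁ + Δv₂ = 1.2736 + 1.1245 = 2.398 km/s.

Δv = 2400 m/s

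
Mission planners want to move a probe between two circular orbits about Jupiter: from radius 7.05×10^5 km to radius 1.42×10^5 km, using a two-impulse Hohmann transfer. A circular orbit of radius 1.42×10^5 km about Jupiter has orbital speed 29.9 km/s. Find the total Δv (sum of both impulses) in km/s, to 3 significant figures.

Δv = 14.3 km/s

From the circular-orbit relation v² = μ/r at r = 1.42×10^5 km: μ = v²r = (29.9)² × 1.42×10^5 = 1.26949×10^8 km³/s².
The Hohmann ellipse has a_t = (r₁ + r₂)/2 = 4.235×10^5 km.
Circular speed at r₁: v₁ = √(μ/r₁) = √(1.26949×10^8/7.050×10^5) = 13.419 km/s.
Transfer-orbit speed at r₁ (v² = μ(2/r − 1/a)): v_a = √[μ(2/r₁ − 1/a_t)] = 7.7703 km/s.
First burn Δv₁ = |v_a − v₁| = 5.649 km/s.
At r₂, v₂ = √(μ/r₂) = 29.900 km/s.
Transfer-orbit speed at r₂: v_p = √[μ(2/r₂ − 1/a_t)] = 38.578 km/s.
Second burn Δv₂ = |v₂ − v_p| = 8.678 km/s.
Total Δv = Δv₁ + Δv₂ = 14.33 km/s.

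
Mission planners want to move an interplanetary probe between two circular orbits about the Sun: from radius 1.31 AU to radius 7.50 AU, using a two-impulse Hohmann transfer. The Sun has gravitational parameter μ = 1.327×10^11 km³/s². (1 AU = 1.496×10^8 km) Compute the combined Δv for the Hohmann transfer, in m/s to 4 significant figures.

Δv = 12880 m/s

In km: r₁ = 1.31 × 1.496×10^8 = 1.95976×10^8 km; r₂ = 7.50 × 1.496×10^8 = 1.122×10^9 km.
Transfer-ellipse semi-major axis a_t = (r₁ + r₂)/2 = (1.95976×10^8 + 1.122×10^9)/2 = 6.58988×10^8 km.
Circular speed at r₁: v₁ = √(μ/r₁) = √(1.327×10^11/1.95976×10^8) = 26.022 km/s.
Transfer-orbit speed at r₁ (v² = μ(2/r − 1/a)): v_p = √[μ(2/r₁ − 1/a_t)] = 33.954 km/s.
First burn Δv₁ = |v_p − v₁| = 7.932 km/s.
At r₂, v₂ = √(μ/r₂) = 10.8752 km/s.
Transfer-orbit speed at r₂: v_a = √[μ(2/r₂ − 1/a_t)] = 5.93064 km/s.
Second burn Δv₂ = |v₂ − v_a| = 4.945 km/s.
Δv = Δv₁ + Δv₂ = 7.932 + 4.945 = 12.88 km/s.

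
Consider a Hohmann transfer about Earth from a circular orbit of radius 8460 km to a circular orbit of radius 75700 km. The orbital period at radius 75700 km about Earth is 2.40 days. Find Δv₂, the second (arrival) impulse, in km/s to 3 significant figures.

Δv₂ = 1.27 km/s

From Kepler's third law T² = 4π²r³/μ at r = 75700 km, T = 2.40 days = 2.40 × 86400 s = 2.0736×10^5 s: μ = 4π²r³/T² = 3.98288×10^5 km³/s².
The Hohmann ellipse has a_t = (r₁ + r₂)/2 = 42080 km.
On the circular orbit at r = 75700 km, v_c = √(μ/r) = 2.2938 km/s.
Transfer-orbit speed at the same r (vis-viva, a = a_t): v_t = √[μ(2/r − 1/a_t)] = 1.0285 km/s.
Δv₂ = |v_t − v_c| = |1.0285 − 2.2938| = 1.265 km/s.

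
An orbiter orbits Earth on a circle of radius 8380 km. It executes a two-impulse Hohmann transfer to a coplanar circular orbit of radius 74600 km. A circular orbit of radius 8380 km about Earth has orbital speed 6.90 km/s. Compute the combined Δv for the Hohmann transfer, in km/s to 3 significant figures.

Δv = 3.63 km/s

From the circular-orbit relation v² = μ/r at r = 8380 km: μ = v²r = (6.90)² × 8380 = 3.98972×10^5 km³/s².
Transfer-ellipse semi-major axis a_t = (r₁ + r₂)/2 = (8380 + 74600)/2 = 41490 km.
At r₁ the circular-orbit speed is v₁ = √(μ/r₁) = 6.90000 km/s.
Transfer-orbit speed at r₁ (v² = μ(2/r − 1/a)): v_p = √[μ(2/r₁ − 1/a_t)] = 9.25224 km/s.
First burn Δv₁ = |v_p − v₁| = 2.35224 km/s.
At r₂, v₂ = √(μ/r₂) = 2.31261 km/s.
Transfer-orbit speed at r₂: v_a = √[μ(2/r₂ − 1/a_t)] = 1.03933 km/s.
Second burn Δv₂ = |v₂ − v_a| = 1.27328 km/s.
Total Δv = Δv₁ + Δv₂ = 3.626 km/s.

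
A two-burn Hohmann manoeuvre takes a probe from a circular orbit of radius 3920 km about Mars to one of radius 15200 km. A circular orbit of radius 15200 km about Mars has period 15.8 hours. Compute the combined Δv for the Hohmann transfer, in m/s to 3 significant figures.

Δv = 1470 m/s

From Kepler's third law T² = 4π²r³/μ at r = 15200 km, T = 15.8 hours = 15.8 × 3600 s = 56880 s: μ = 4π²r³/T² = 42852.0 km³/s².
Semi-major axis of the transfer orbit: a_t = (3920 + 15200)/2 = 9560 km.
At r₁ the circular-orbit speed is v₁ = √(μ/r₁) = 3.3063 km/s.
On the transfer ellipse at r₁, v² = μ(2/r − 1/a) gives v_p = √[μ(2/r₁ − 1/a_t)] = 4.1690 km/s.
First burn Δv₁ = |v_p − v₁| = 0.8627 km/s.
Circular speed at r₂: v₂ = √(μ/r₂) = 1.6791 km/s.
Transfer-orbit speed at r₂: v_a = √[μ(2/r₂ − 1/a_t)] = 1.0752 km/s.
Second burn Δv₂ = |v₂ − v_a| = 0.6039 km/s.
Δv = Δv₁ + Δv₂ = 0.8627 + 0.6039 = 1.467 km/s.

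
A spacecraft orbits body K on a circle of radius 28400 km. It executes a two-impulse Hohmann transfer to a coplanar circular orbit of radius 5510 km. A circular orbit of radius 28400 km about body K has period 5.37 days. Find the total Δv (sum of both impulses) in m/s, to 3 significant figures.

Δv = 422 m/s

From Kepler's third law T² = 4π²r³/μ at r = 28400 km, T = 5.37 days = 5.37 × 86400 s = 4.63968×10^5 s: μ = 4π²r³/T² = 4200.86 km³/s².
Semi-major axis of the transfer orbit: a_t = (28400 + 5510)/2 = 16955 km.
Circular speed at r₁: v₁ = √(μ/r₁) = √(4200.86/28400) = 0.3846 km/s.
Transfer-orbit speed at r₁ (vis-viva): v_a = √[μ(2/r₁ − 1/a_t)] = 0.2192 km/s.
First burn Δv₁ = |v_a − v₁| = 0.1654 km/s.
At r₂, v₂ = √(μ/r₂) = 0.87316 km/s.
Transfer-orbit speed at r₂: v_p = √[μ(2/r₂ − 1/a_t)] = 1.1301 km/s.
Second burn Δv₂ = |v₂ − v_p| = 0.2569 km/s.
Total Δv = Δv₁ + Δv₂ = 0.4223 km/s.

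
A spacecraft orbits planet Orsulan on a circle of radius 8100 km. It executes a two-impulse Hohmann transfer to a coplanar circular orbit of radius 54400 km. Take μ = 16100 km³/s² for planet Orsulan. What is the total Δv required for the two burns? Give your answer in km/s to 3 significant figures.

The Hohmann ellipse has a_t = (r₁ + r₂)/2 = 31250 km.
Circular speed at r₁: v₁ = √(μ/r₁) = √(16100/8100) = 1.4098 km/s.
Transfer-orbit speed at r₁ (vis-viva equation): v_p = √[μ(2/r₁ − 1/a_t)] = 1.8601 km/s.
First burn Δv₁ = |v_p − v₁| = 0.4503 km/s.
At r₂, v₂ = √(μ/r₂) = 0.5440 km/s.
Transfer-orbit speed at r₂: v_a = √[μ(2/r₂ − 1/a_t)] = 0.2770 km/s.
Second burn Δv₂ = |v₂ − v_a| = 0.2670 km/s.
Total Δv = Δv₁ + Δv₂ = 0.7173 km/s.

Δv = 0.717 km/s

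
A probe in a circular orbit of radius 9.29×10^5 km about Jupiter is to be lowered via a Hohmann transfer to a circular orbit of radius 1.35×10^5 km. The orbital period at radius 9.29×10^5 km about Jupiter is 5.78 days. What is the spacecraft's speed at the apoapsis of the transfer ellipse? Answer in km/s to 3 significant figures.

v = 5.89 km/s

From Kepler's third law T² = 4π²r³/μ at r = 9.29×10^5 km, T = 5.78 days = 5.78 × 86400 s = 4.99392×10^5 s: μ = 4π²r³/T² = 1.26918×10^8 km³/s².
The Hohmann ellipse has a_t = (r₁ + r₂)/2 = 5.320×10^5 km.
The apoapsis of the transfer ellipse is at r = 9.290×10^5 km.
Applying v² = μ(2/r − 1/a_t): v = 5.888 km/s.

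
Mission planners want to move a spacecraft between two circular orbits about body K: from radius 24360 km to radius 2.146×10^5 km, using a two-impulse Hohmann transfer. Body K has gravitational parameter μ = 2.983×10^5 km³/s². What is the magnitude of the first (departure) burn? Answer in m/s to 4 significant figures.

Δv₁ = 1190 m/s

The Hohmann ellipse has a_t = (r₁ + r₂)/2 = 1.1948×10^5 km.
Circular speed at r = 24360 km: v_c = √(μ/r) = 3.4994 km/s.
Vis-viva on the transfer ellipse at r = 24360 km gives v_t = √[μ(2/r − 1/a_t)] = 4.6898 km/s.
Δv₁ = |v_t − v_c| = |4.6898 − 3.4994| = 1.190 km/s.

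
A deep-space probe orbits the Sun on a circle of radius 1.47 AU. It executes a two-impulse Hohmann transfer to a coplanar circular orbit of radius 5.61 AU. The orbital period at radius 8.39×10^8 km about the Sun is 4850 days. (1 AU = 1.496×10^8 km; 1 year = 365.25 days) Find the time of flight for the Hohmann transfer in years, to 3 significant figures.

t = 3.33 years

From Kepler's third law T² = 4π²r³/μ at r = 8.39×10^8 km, T = 4850 days = 4850 × 86400 s = 4.1904×10^8 s: μ = 4π²r³/T² = 1.32781×10^11 km³/s².
In km: r₁ = 1.47 × 1.496×10^8 = 2.19912×10^8 km; r₂ = 5.61 × 1.496×10^8 = 8.39256×10^8 km.
Transfer-ellipse semi-major axis a_t = (r₁ + r₂)/2 = (2.19912×10^8 + 8.39256×10^8)/2 = 5.29584×10^8 km.
Half the transfer-orbit period gives t = π√(a_t³/μ) = 1.051×10^8 s.
Converting: 1.051×10^8 s ÷ 3.15576×10^7 s/year (365.25 × 86400) = 3.33 years.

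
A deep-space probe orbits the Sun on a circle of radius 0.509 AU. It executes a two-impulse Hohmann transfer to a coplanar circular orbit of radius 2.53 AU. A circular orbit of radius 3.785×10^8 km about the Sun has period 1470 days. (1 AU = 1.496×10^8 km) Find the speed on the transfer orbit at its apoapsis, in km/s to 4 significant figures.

From Kepler's third law T² = 4π²r³/μ at r = 3.785×10^8 km, T = 1470 days = 1470 × 86400 s = 1.27008×10^8 s: μ = 4π²r³/T² = 1.32707×10^11 km³/s².
In km: r₁ = 0.509 × 1.496×10^8 = 7.61464×10^7 km; r₂ = 2.53 × 1.496×10^8 = 3.78488×10^8 km.
Semi-major axis of the transfer orbit: a_t = (7.61464×10^7 + 3.78488×10^8)/2 = 2.273172×10^8 km.
At apoapsis, r = 3.78488×10^8 km.
Applying v² = μ(2/r − 1/a_t): v = 10.84 km/s.

v = 10.84 km/s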